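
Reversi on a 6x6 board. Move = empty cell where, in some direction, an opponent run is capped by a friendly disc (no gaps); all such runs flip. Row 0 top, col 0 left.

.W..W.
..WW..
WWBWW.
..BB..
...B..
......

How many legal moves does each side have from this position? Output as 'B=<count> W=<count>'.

Answer: B=6 W=5

Derivation:
-- B to move --
(0,0): no bracket -> illegal
(0,2): flips 1 -> legal
(0,3): flips 2 -> legal
(0,5): no bracket -> illegal
(1,0): flips 1 -> legal
(1,1): no bracket -> illegal
(1,4): flips 1 -> legal
(1,5): flips 1 -> legal
(2,5): flips 2 -> legal
(3,0): no bracket -> illegal
(3,1): no bracket -> illegal
(3,4): no bracket -> illegal
(3,5): no bracket -> illegal
B mobility = 6
-- W to move --
(1,1): no bracket -> illegal
(3,1): flips 1 -> legal
(3,4): no bracket -> illegal
(4,1): flips 1 -> legal
(4,2): flips 3 -> legal
(4,4): no bracket -> illegal
(5,2): no bracket -> illegal
(5,3): flips 2 -> legal
(5,4): flips 2 -> legal
W mobility = 5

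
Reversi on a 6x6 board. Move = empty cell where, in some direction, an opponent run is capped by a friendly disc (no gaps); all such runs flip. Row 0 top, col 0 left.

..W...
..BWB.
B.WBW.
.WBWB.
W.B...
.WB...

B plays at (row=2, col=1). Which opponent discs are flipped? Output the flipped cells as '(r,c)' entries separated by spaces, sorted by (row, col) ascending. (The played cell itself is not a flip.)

Dir NW: first cell '.' (not opp) -> no flip
Dir N: first cell '.' (not opp) -> no flip
Dir NE: first cell 'B' (not opp) -> no flip
Dir W: first cell 'B' (not opp) -> no flip
Dir E: opp run (2,2) capped by B -> flip
Dir SW: first cell '.' (not opp) -> no flip
Dir S: opp run (3,1), next='.' -> no flip
Dir SE: first cell 'B' (not opp) -> no flip

Answer: (2,2)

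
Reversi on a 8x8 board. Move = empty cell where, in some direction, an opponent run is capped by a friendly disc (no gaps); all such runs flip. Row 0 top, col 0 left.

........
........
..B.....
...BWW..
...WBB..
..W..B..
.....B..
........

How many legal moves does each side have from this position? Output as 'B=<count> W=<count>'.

Answer: B=7 W=7

Derivation:
-- B to move --
(2,3): flips 1 -> legal
(2,4): flips 1 -> legal
(2,5): flips 1 -> legal
(2,6): flips 1 -> legal
(3,2): no bracket -> illegal
(3,6): flips 2 -> legal
(4,1): no bracket -> illegal
(4,2): flips 1 -> legal
(4,6): no bracket -> illegal
(5,1): no bracket -> illegal
(5,3): flips 1 -> legal
(5,4): no bracket -> illegal
(6,1): no bracket -> illegal
(6,2): no bracket -> illegal
(6,3): no bracket -> illegal
B mobility = 7
-- W to move --
(1,1): no bracket -> illegal
(1,2): no bracket -> illegal
(1,3): no bracket -> illegal
(2,1): no bracket -> illegal
(2,3): flips 1 -> legal
(2,4): no bracket -> illegal
(3,1): no bracket -> illegal
(3,2): flips 1 -> legal
(3,6): no bracket -> illegal
(4,2): no bracket -> illegal
(4,6): flips 2 -> legal
(5,3): flips 1 -> legal
(5,4): flips 1 -> legal
(5,6): flips 1 -> legal
(6,4): no bracket -> illegal
(6,6): no bracket -> illegal
(7,4): no bracket -> illegal
(7,5): flips 3 -> legal
(7,6): no bracket -> illegal
W mobility = 7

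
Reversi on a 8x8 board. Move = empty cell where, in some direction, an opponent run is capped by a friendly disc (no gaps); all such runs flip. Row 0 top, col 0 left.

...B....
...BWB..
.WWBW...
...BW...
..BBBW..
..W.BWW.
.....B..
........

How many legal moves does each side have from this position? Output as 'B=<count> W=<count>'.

Answer: B=15 W=13

Derivation:
-- B to move --
(0,4): flips 3 -> legal
(0,5): flips 1 -> legal
(1,0): no bracket -> illegal
(1,1): flips 1 -> legal
(1,2): no bracket -> illegal
(2,0): flips 2 -> legal
(2,5): flips 3 -> legal
(3,0): no bracket -> illegal
(3,1): flips 1 -> legal
(3,2): no bracket -> illegal
(3,5): flips 4 -> legal
(3,6): flips 1 -> legal
(4,1): no bracket -> illegal
(4,6): flips 1 -> legal
(4,7): flips 1 -> legal
(5,1): no bracket -> illegal
(5,3): no bracket -> illegal
(5,7): flips 2 -> legal
(6,1): flips 1 -> legal
(6,2): flips 1 -> legal
(6,3): no bracket -> illegal
(6,4): no bracket -> illegal
(6,6): flips 1 -> legal
(6,7): flips 3 -> legal
B mobility = 15
-- W to move --
(0,2): flips 1 -> legal
(0,4): flips 1 -> legal
(0,5): no bracket -> illegal
(0,6): flips 1 -> legal
(1,2): flips 2 -> legal
(1,6): flips 1 -> legal
(2,5): no bracket -> illegal
(2,6): no bracket -> illegal
(3,1): no bracket -> illegal
(3,2): flips 3 -> legal
(3,5): no bracket -> illegal
(4,1): flips 3 -> legal
(5,1): flips 2 -> legal
(5,3): flips 1 -> legal
(6,3): flips 1 -> legal
(6,4): flips 2 -> legal
(6,6): no bracket -> illegal
(7,4): flips 1 -> legal
(7,5): flips 1 -> legal
(7,6): no bracket -> illegal
W mobility = 13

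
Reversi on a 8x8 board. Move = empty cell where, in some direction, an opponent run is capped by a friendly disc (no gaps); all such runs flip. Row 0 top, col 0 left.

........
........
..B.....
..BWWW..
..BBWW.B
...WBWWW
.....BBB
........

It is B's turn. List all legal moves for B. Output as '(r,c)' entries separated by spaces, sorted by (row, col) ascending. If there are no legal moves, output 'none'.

(2,3): flips 4 -> legal
(2,4): flips 3 -> legal
(2,5): flips 4 -> legal
(2,6): no bracket -> illegal
(3,6): flips 4 -> legal
(4,6): flips 3 -> legal
(5,2): flips 1 -> legal
(6,2): no bracket -> illegal
(6,3): flips 1 -> legal
(6,4): flips 1 -> legal

Answer: (2,3) (2,4) (2,5) (3,6) (4,6) (5,2) (6,3) (6,4)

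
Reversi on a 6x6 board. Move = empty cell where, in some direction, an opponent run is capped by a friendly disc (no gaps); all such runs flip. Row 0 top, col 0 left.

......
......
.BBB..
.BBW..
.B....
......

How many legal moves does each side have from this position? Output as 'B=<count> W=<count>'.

-- B to move --
(2,4): no bracket -> illegal
(3,4): flips 1 -> legal
(4,2): no bracket -> illegal
(4,3): flips 1 -> legal
(4,4): flips 1 -> legal
B mobility = 3
-- W to move --
(1,0): no bracket -> illegal
(1,1): flips 1 -> legal
(1,2): no bracket -> illegal
(1,3): flips 1 -> legal
(1,4): no bracket -> illegal
(2,0): no bracket -> illegal
(2,4): no bracket -> illegal
(3,0): flips 2 -> legal
(3,4): no bracket -> illegal
(4,0): no bracket -> illegal
(4,2): no bracket -> illegal
(4,3): no bracket -> illegal
(5,0): no bracket -> illegal
(5,1): no bracket -> illegal
(5,2): no bracket -> illegal
W mobility = 3

Answer: B=3 W=3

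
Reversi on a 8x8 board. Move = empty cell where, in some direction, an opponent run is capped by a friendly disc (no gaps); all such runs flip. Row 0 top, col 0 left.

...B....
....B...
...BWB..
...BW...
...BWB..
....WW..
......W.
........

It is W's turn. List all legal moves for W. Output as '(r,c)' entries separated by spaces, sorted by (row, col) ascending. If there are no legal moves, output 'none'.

(0,2): no bracket -> illegal
(0,4): flips 1 -> legal
(0,5): no bracket -> illegal
(1,2): flips 1 -> legal
(1,3): no bracket -> illegal
(1,5): no bracket -> illegal
(1,6): flips 1 -> legal
(2,2): flips 2 -> legal
(2,6): flips 1 -> legal
(3,2): flips 2 -> legal
(3,5): flips 1 -> legal
(3,6): flips 1 -> legal
(4,2): flips 2 -> legal
(4,6): flips 1 -> legal
(5,2): flips 1 -> legal
(5,3): no bracket -> illegal
(5,6): flips 1 -> legal

Answer: (0,4) (1,2) (1,6) (2,2) (2,6) (3,2) (3,5) (3,6) (4,2) (4,6) (5,2) (5,6)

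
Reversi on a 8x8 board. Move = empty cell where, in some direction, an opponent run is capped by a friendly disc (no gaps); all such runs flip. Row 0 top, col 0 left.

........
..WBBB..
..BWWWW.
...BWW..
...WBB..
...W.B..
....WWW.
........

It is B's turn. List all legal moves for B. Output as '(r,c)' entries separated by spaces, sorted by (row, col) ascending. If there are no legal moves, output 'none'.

(0,1): flips 3 -> legal
(0,2): flips 1 -> legal
(0,3): no bracket -> illegal
(1,1): flips 1 -> legal
(1,6): no bracket -> illegal
(1,7): flips 2 -> legal
(2,1): no bracket -> illegal
(2,7): flips 4 -> legal
(3,2): flips 1 -> legal
(3,6): flips 3 -> legal
(3,7): flips 1 -> legal
(4,2): flips 1 -> legal
(4,6): flips 2 -> legal
(5,2): no bracket -> illegal
(5,4): no bracket -> illegal
(5,6): no bracket -> illegal
(5,7): no bracket -> illegal
(6,2): flips 1 -> legal
(6,3): flips 2 -> legal
(6,7): no bracket -> illegal
(7,3): flips 1 -> legal
(7,4): no bracket -> illegal
(7,5): flips 1 -> legal
(7,6): no bracket -> illegal
(7,7): flips 1 -> legal

Answer: (0,1) (0,2) (1,1) (1,7) (2,7) (3,2) (3,6) (3,7) (4,2) (4,6) (6,2) (6,3) (7,3) (7,5) (7,7)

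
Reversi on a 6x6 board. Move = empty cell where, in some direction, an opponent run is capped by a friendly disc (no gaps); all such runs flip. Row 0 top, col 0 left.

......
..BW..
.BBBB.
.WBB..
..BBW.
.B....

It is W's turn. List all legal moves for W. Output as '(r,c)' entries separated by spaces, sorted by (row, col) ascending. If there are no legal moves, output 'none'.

Answer: (1,1) (3,4) (3,5) (4,1) (5,3)

Derivation:
(0,1): no bracket -> illegal
(0,2): no bracket -> illegal
(0,3): no bracket -> illegal
(1,0): no bracket -> illegal
(1,1): flips 4 -> legal
(1,4): no bracket -> illegal
(1,5): no bracket -> illegal
(2,0): no bracket -> illegal
(2,5): no bracket -> illegal
(3,0): no bracket -> illegal
(3,4): flips 2 -> legal
(3,5): flips 1 -> legal
(4,0): no bracket -> illegal
(4,1): flips 2 -> legal
(5,0): no bracket -> illegal
(5,2): no bracket -> illegal
(5,3): flips 4 -> legal
(5,4): no bracket -> illegal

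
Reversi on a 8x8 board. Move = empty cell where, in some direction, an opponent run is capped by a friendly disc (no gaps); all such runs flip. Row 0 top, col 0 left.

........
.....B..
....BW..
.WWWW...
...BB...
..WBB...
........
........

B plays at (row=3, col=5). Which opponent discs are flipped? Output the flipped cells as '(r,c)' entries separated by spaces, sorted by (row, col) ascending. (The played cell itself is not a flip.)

Dir NW: first cell 'B' (not opp) -> no flip
Dir N: opp run (2,5) capped by B -> flip
Dir NE: first cell '.' (not opp) -> no flip
Dir W: opp run (3,4) (3,3) (3,2) (3,1), next='.' -> no flip
Dir E: first cell '.' (not opp) -> no flip
Dir SW: first cell 'B' (not opp) -> no flip
Dir S: first cell '.' (not opp) -> no flip
Dir SE: first cell '.' (not opp) -> no flip

Answer: (2,5)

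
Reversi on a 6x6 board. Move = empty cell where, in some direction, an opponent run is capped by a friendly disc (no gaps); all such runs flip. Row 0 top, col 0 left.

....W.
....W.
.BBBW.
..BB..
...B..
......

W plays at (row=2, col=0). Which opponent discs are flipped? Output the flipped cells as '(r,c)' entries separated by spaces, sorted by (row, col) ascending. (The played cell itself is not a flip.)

Dir NW: edge -> no flip
Dir N: first cell '.' (not opp) -> no flip
Dir NE: first cell '.' (not opp) -> no flip
Dir W: edge -> no flip
Dir E: opp run (2,1) (2,2) (2,3) capped by W -> flip
Dir SW: edge -> no flip
Dir S: first cell '.' (not opp) -> no flip
Dir SE: first cell '.' (not opp) -> no flip

Answer: (2,1) (2,2) (2,3)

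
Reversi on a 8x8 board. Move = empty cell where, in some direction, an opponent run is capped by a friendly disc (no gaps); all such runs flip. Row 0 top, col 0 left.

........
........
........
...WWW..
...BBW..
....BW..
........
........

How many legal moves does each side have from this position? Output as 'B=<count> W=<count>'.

-- B to move --
(2,2): flips 1 -> legal
(2,3): flips 1 -> legal
(2,4): flips 1 -> legal
(2,5): flips 1 -> legal
(2,6): flips 1 -> legal
(3,2): no bracket -> illegal
(3,6): flips 1 -> legal
(4,2): no bracket -> illegal
(4,6): flips 1 -> legal
(5,6): flips 1 -> legal
(6,4): no bracket -> illegal
(6,5): no bracket -> illegal
(6,6): flips 1 -> legal
B mobility = 9
-- W to move --
(3,2): no bracket -> illegal
(4,2): flips 2 -> legal
(5,2): flips 1 -> legal
(5,3): flips 3 -> legal
(6,3): flips 1 -> legal
(6,4): flips 2 -> legal
(6,5): no bracket -> illegal
W mobility = 5

Answer: B=9 W=5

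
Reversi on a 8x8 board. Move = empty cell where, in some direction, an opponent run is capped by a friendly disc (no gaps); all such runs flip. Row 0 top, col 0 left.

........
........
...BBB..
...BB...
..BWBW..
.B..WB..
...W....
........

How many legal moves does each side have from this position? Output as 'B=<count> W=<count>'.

Answer: B=6 W=7

Derivation:
-- B to move --
(3,2): no bracket -> illegal
(3,5): flips 1 -> legal
(3,6): no bracket -> illegal
(4,6): flips 1 -> legal
(5,2): flips 1 -> legal
(5,3): flips 2 -> legal
(5,6): flips 1 -> legal
(6,2): no bracket -> illegal
(6,4): flips 1 -> legal
(6,5): no bracket -> illegal
(7,2): no bracket -> illegal
(7,3): no bracket -> illegal
(7,4): no bracket -> illegal
B mobility = 6
-- W to move --
(1,2): flips 2 -> legal
(1,3): flips 2 -> legal
(1,4): flips 3 -> legal
(1,5): no bracket -> illegal
(1,6): flips 2 -> legal
(2,2): no bracket -> illegal
(2,6): no bracket -> illegal
(3,1): no bracket -> illegal
(3,2): no bracket -> illegal
(3,5): no bracket -> illegal
(3,6): no bracket -> illegal
(4,0): no bracket -> illegal
(4,1): flips 1 -> legal
(4,6): no bracket -> illegal
(5,0): no bracket -> illegal
(5,2): no bracket -> illegal
(5,3): no bracket -> illegal
(5,6): flips 1 -> legal
(6,0): no bracket -> illegal
(6,1): no bracket -> illegal
(6,2): no bracket -> illegal
(6,4): no bracket -> illegal
(6,5): flips 1 -> legal
(6,6): no bracket -> illegal
W mobility = 7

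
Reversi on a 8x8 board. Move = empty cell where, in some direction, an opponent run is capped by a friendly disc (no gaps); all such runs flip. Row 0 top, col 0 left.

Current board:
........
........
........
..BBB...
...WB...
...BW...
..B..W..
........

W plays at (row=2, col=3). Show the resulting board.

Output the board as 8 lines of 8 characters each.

Answer: ........
........
...W....
..BWB...
...WB...
...BW...
..B..W..
........

Derivation:
Place W at (2,3); scan 8 dirs for brackets.
Dir NW: first cell '.' (not opp) -> no flip
Dir N: first cell '.' (not opp) -> no flip
Dir NE: first cell '.' (not opp) -> no flip
Dir W: first cell '.' (not opp) -> no flip
Dir E: first cell '.' (not opp) -> no flip
Dir SW: opp run (3,2), next='.' -> no flip
Dir S: opp run (3,3) capped by W -> flip
Dir SE: opp run (3,4), next='.' -> no flip
All flips: (3,3)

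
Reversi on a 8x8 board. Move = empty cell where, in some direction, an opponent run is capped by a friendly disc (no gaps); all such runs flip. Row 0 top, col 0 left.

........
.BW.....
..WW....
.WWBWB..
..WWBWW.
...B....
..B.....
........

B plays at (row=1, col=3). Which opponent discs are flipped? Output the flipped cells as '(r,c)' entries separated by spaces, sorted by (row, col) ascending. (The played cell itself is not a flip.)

Answer: (1,2) (2,3)

Derivation:
Dir NW: first cell '.' (not opp) -> no flip
Dir N: first cell '.' (not opp) -> no flip
Dir NE: first cell '.' (not opp) -> no flip
Dir W: opp run (1,2) capped by B -> flip
Dir E: first cell '.' (not opp) -> no flip
Dir SW: opp run (2,2) (3,1), next='.' -> no flip
Dir S: opp run (2,3) capped by B -> flip
Dir SE: first cell '.' (not opp) -> no flip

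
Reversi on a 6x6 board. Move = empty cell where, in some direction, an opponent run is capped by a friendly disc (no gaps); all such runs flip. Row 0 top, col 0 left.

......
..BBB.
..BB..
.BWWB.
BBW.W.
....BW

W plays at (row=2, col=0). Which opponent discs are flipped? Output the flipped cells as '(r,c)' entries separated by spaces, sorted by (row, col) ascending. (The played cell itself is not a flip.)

Dir NW: edge -> no flip
Dir N: first cell '.' (not opp) -> no flip
Dir NE: first cell '.' (not opp) -> no flip
Dir W: edge -> no flip
Dir E: first cell '.' (not opp) -> no flip
Dir SW: edge -> no flip
Dir S: first cell '.' (not opp) -> no flip
Dir SE: opp run (3,1) capped by W -> flip

Answer: (3,1)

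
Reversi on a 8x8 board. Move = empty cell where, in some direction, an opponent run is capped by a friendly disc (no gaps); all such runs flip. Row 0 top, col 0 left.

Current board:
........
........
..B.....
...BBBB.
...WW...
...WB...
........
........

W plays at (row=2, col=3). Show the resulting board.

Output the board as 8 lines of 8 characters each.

Answer: ........
........
..BW....
...WBBB.
...WW...
...WB...
........
........

Derivation:
Place W at (2,3); scan 8 dirs for brackets.
Dir NW: first cell '.' (not opp) -> no flip
Dir N: first cell '.' (not opp) -> no flip
Dir NE: first cell '.' (not opp) -> no flip
Dir W: opp run (2,2), next='.' -> no flip
Dir E: first cell '.' (not opp) -> no flip
Dir SW: first cell '.' (not opp) -> no flip
Dir S: opp run (3,3) capped by W -> flip
Dir SE: opp run (3,4), next='.' -> no flip
All flips: (3,3)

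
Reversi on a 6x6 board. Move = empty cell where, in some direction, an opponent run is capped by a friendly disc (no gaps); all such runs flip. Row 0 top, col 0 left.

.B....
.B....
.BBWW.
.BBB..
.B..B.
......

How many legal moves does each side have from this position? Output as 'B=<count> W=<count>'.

Answer: B=4 W=4

Derivation:
-- B to move --
(1,2): no bracket -> illegal
(1,3): flips 1 -> legal
(1,4): flips 1 -> legal
(1,5): flips 1 -> legal
(2,5): flips 2 -> legal
(3,4): no bracket -> illegal
(3,5): no bracket -> illegal
B mobility = 4
-- W to move --
(0,0): no bracket -> illegal
(0,2): no bracket -> illegal
(1,0): no bracket -> illegal
(1,2): no bracket -> illegal
(1,3): no bracket -> illegal
(2,0): flips 2 -> legal
(3,0): no bracket -> illegal
(3,4): no bracket -> illegal
(3,5): no bracket -> illegal
(4,0): no bracket -> illegal
(4,2): flips 1 -> legal
(4,3): flips 1 -> legal
(4,5): no bracket -> illegal
(5,0): flips 2 -> legal
(5,1): no bracket -> illegal
(5,2): no bracket -> illegal
(5,3): no bracket -> illegal
(5,4): no bracket -> illegal
(5,5): no bracket -> illegal
W mobility = 4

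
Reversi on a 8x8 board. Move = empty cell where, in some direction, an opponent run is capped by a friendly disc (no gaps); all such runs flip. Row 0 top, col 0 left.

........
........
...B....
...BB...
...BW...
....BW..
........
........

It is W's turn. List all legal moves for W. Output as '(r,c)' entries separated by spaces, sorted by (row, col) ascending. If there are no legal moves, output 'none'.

(1,2): no bracket -> illegal
(1,3): no bracket -> illegal
(1,4): no bracket -> illegal
(2,2): flips 1 -> legal
(2,4): flips 1 -> legal
(2,5): no bracket -> illegal
(3,2): no bracket -> illegal
(3,5): no bracket -> illegal
(4,2): flips 1 -> legal
(4,5): no bracket -> illegal
(5,2): no bracket -> illegal
(5,3): flips 1 -> legal
(6,3): no bracket -> illegal
(6,4): flips 1 -> legal
(6,5): no bracket -> illegal

Answer: (2,2) (2,4) (4,2) (5,3) (6,4)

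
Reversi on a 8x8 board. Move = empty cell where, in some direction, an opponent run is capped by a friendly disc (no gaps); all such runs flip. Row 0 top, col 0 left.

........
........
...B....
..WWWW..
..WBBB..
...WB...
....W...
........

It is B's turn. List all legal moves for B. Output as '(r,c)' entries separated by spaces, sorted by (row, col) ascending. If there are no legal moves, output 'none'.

Answer: (2,1) (2,2) (2,4) (2,5) (2,6) (4,1) (5,2) (6,2) (6,3) (7,4)

Derivation:
(2,1): flips 1 -> legal
(2,2): flips 1 -> legal
(2,4): flips 1 -> legal
(2,5): flips 2 -> legal
(2,6): flips 1 -> legal
(3,1): no bracket -> illegal
(3,6): no bracket -> illegal
(4,1): flips 2 -> legal
(4,6): no bracket -> illegal
(5,1): no bracket -> illegal
(5,2): flips 1 -> legal
(5,5): no bracket -> illegal
(6,2): flips 1 -> legal
(6,3): flips 1 -> legal
(6,5): no bracket -> illegal
(7,3): no bracket -> illegal
(7,4): flips 1 -> legal
(7,5): no bracket -> illegal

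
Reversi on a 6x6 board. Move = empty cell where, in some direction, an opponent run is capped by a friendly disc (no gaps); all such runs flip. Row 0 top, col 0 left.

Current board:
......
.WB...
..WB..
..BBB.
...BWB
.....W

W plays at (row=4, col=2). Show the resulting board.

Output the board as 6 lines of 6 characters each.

Place W at (4,2); scan 8 dirs for brackets.
Dir NW: first cell '.' (not opp) -> no flip
Dir N: opp run (3,2) capped by W -> flip
Dir NE: opp run (3,3), next='.' -> no flip
Dir W: first cell '.' (not opp) -> no flip
Dir E: opp run (4,3) capped by W -> flip
Dir SW: first cell '.' (not opp) -> no flip
Dir S: first cell '.' (not opp) -> no flip
Dir SE: first cell '.' (not opp) -> no flip
All flips: (3,2) (4,3)

Answer: ......
.WB...
..WB..
..WBB.
..WWWB
.....W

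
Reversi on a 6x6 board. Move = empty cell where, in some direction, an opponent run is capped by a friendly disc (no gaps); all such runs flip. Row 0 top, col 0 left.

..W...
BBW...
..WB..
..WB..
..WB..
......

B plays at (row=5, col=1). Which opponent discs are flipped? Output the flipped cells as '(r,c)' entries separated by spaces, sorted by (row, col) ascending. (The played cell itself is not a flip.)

Answer: (4,2)

Derivation:
Dir NW: first cell '.' (not opp) -> no flip
Dir N: first cell '.' (not opp) -> no flip
Dir NE: opp run (4,2) capped by B -> flip
Dir W: first cell '.' (not opp) -> no flip
Dir E: first cell '.' (not opp) -> no flip
Dir SW: edge -> no flip
Dir S: edge -> no flip
Dir SE: edge -> no flip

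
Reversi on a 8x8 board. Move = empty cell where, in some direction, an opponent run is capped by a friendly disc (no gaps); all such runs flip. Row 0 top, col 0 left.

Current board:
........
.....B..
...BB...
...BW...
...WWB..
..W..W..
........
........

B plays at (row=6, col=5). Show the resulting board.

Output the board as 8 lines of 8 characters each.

Place B at (6,5); scan 8 dirs for brackets.
Dir NW: first cell '.' (not opp) -> no flip
Dir N: opp run (5,5) capped by B -> flip
Dir NE: first cell '.' (not opp) -> no flip
Dir W: first cell '.' (not opp) -> no flip
Dir E: first cell '.' (not opp) -> no flip
Dir SW: first cell '.' (not opp) -> no flip
Dir S: first cell '.' (not opp) -> no flip
Dir SE: first cell '.' (not opp) -> no flip
All flips: (5,5)

Answer: ........
.....B..
...BB...
...BW...
...WWB..
..W..B..
.....B..
........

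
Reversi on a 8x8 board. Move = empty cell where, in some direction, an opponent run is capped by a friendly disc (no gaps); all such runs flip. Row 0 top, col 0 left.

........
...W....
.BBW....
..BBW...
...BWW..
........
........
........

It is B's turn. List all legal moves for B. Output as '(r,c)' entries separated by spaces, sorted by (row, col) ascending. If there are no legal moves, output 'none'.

(0,2): no bracket -> illegal
(0,3): flips 2 -> legal
(0,4): flips 1 -> legal
(1,2): no bracket -> illegal
(1,4): flips 1 -> legal
(2,4): flips 1 -> legal
(2,5): flips 1 -> legal
(3,5): flips 1 -> legal
(3,6): no bracket -> illegal
(4,6): flips 2 -> legal
(5,3): no bracket -> illegal
(5,4): no bracket -> illegal
(5,5): flips 1 -> legal
(5,6): no bracket -> illegal

Answer: (0,3) (0,4) (1,4) (2,4) (2,5) (3,5) (4,6) (5,5)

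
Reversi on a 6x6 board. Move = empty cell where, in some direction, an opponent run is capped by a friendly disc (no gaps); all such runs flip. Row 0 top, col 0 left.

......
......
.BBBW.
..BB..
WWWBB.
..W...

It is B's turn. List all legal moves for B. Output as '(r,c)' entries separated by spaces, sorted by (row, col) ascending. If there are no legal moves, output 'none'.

Answer: (1,5) (2,5) (5,0) (5,1)

Derivation:
(1,3): no bracket -> illegal
(1,4): no bracket -> illegal
(1,5): flips 1 -> legal
(2,5): flips 1 -> legal
(3,0): no bracket -> illegal
(3,1): no bracket -> illegal
(3,4): no bracket -> illegal
(3,5): no bracket -> illegal
(5,0): flips 1 -> legal
(5,1): flips 1 -> legal
(5,3): no bracket -> illegal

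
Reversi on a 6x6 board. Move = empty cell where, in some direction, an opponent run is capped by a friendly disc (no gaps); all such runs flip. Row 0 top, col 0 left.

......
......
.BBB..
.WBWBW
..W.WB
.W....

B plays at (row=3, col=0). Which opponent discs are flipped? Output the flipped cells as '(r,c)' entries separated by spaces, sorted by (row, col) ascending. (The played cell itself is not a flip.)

Dir NW: edge -> no flip
Dir N: first cell '.' (not opp) -> no flip
Dir NE: first cell 'B' (not opp) -> no flip
Dir W: edge -> no flip
Dir E: opp run (3,1) capped by B -> flip
Dir SW: edge -> no flip
Dir S: first cell '.' (not opp) -> no flip
Dir SE: first cell '.' (not opp) -> no flip

Answer: (3,1)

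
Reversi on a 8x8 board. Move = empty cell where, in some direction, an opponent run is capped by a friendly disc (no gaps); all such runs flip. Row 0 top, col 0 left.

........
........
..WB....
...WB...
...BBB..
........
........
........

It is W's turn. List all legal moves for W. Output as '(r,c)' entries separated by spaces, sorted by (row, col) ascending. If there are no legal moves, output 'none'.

Answer: (1,3) (2,4) (3,5) (5,3) (5,5)

Derivation:
(1,2): no bracket -> illegal
(1,3): flips 1 -> legal
(1,4): no bracket -> illegal
(2,4): flips 1 -> legal
(2,5): no bracket -> illegal
(3,2): no bracket -> illegal
(3,5): flips 1 -> legal
(3,6): no bracket -> illegal
(4,2): no bracket -> illegal
(4,6): no bracket -> illegal
(5,2): no bracket -> illegal
(5,3): flips 1 -> legal
(5,4): no bracket -> illegal
(5,5): flips 1 -> legal
(5,6): no bracket -> illegal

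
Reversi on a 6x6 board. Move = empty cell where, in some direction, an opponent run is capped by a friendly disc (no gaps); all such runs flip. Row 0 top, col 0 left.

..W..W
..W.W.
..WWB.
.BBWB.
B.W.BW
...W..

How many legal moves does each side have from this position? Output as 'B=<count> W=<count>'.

-- B to move --
(0,1): flips 2 -> legal
(0,3): no bracket -> illegal
(0,4): flips 1 -> legal
(1,1): flips 2 -> legal
(1,3): flips 1 -> legal
(1,5): no bracket -> illegal
(2,1): flips 2 -> legal
(2,5): no bracket -> illegal
(3,5): no bracket -> illegal
(4,1): no bracket -> illegal
(4,3): no bracket -> illegal
(5,1): flips 2 -> legal
(5,2): flips 1 -> legal
(5,4): no bracket -> illegal
(5,5): no bracket -> illegal
B mobility = 7
-- W to move --
(1,3): no bracket -> illegal
(1,5): flips 1 -> legal
(2,0): flips 1 -> legal
(2,1): no bracket -> illegal
(2,5): flips 1 -> legal
(3,0): flips 2 -> legal
(3,5): flips 2 -> legal
(4,1): flips 1 -> legal
(4,3): flips 1 -> legal
(5,0): no bracket -> illegal
(5,1): no bracket -> illegal
(5,4): flips 3 -> legal
(5,5): flips 1 -> legal
W mobility = 9

Answer: B=7 W=9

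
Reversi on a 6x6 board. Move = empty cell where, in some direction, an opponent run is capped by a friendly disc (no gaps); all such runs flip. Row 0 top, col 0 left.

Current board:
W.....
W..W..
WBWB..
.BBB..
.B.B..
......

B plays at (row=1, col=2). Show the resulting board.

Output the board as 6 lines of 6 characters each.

Answer: W.....
W.BW..
WBBB..
.BBB..
.B.B..
......

Derivation:
Place B at (1,2); scan 8 dirs for brackets.
Dir NW: first cell '.' (not opp) -> no flip
Dir N: first cell '.' (not opp) -> no flip
Dir NE: first cell '.' (not opp) -> no flip
Dir W: first cell '.' (not opp) -> no flip
Dir E: opp run (1,3), next='.' -> no flip
Dir SW: first cell 'B' (not opp) -> no flip
Dir S: opp run (2,2) capped by B -> flip
Dir SE: first cell 'B' (not opp) -> no flip
All flips: (2,2)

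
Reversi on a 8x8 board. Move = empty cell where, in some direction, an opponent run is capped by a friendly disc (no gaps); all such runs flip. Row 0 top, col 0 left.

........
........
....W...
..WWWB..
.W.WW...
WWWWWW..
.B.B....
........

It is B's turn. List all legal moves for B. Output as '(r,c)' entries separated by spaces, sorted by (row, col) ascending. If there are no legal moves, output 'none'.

Answer: (1,3) (2,3) (2,5) (3,0) (3,1) (4,5) (6,2)

Derivation:
(1,3): flips 1 -> legal
(1,4): no bracket -> illegal
(1,5): no bracket -> illegal
(2,1): no bracket -> illegal
(2,2): no bracket -> illegal
(2,3): flips 3 -> legal
(2,5): flips 3 -> legal
(3,0): flips 2 -> legal
(3,1): flips 5 -> legal
(4,0): no bracket -> illegal
(4,2): no bracket -> illegal
(4,5): flips 1 -> legal
(4,6): no bracket -> illegal
(5,6): no bracket -> illegal
(6,0): no bracket -> illegal
(6,2): flips 2 -> legal
(6,4): no bracket -> illegal
(6,5): no bracket -> illegal
(6,6): no bracket -> illegal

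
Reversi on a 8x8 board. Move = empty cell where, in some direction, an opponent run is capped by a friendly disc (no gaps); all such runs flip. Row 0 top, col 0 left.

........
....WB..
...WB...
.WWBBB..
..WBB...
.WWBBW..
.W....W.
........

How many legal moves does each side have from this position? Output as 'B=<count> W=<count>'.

-- B to move --
(0,3): no bracket -> illegal
(0,4): flips 1 -> legal
(0,5): no bracket -> illegal
(1,2): flips 1 -> legal
(1,3): flips 2 -> legal
(2,0): flips 2 -> legal
(2,1): flips 1 -> legal
(2,2): flips 1 -> legal
(2,5): no bracket -> illegal
(3,0): flips 2 -> legal
(4,0): no bracket -> illegal
(4,1): flips 1 -> legal
(4,5): no bracket -> illegal
(4,6): no bracket -> illegal
(5,0): flips 2 -> legal
(5,6): flips 1 -> legal
(5,7): no bracket -> illegal
(6,0): flips 2 -> legal
(6,2): no bracket -> illegal
(6,3): no bracket -> illegal
(6,4): no bracket -> illegal
(6,5): no bracket -> illegal
(6,7): no bracket -> illegal
(7,0): flips 2 -> legal
(7,1): no bracket -> illegal
(7,2): no bracket -> illegal
(7,5): no bracket -> illegal
(7,6): no bracket -> illegal
(7,7): flips 2 -> legal
B mobility = 13
-- W to move --
(0,4): no bracket -> illegal
(0,5): no bracket -> illegal
(0,6): flips 3 -> legal
(1,3): no bracket -> illegal
(1,6): flips 1 -> legal
(2,2): flips 2 -> legal
(2,5): flips 3 -> legal
(2,6): no bracket -> illegal
(3,6): flips 3 -> legal
(4,5): flips 3 -> legal
(4,6): no bracket -> illegal
(6,2): no bracket -> illegal
(6,3): flips 3 -> legal
(6,4): flips 5 -> legal
(6,5): flips 2 -> legal
W mobility = 9

Answer: B=13 W=9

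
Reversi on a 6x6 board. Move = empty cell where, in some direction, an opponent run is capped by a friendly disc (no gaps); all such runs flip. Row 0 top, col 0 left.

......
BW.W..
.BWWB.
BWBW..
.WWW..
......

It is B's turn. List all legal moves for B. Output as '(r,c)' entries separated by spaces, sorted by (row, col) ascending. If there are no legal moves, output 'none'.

(0,0): no bracket -> illegal
(0,1): flips 1 -> legal
(0,2): flips 1 -> legal
(0,3): no bracket -> illegal
(0,4): no bracket -> illegal
(1,2): flips 2 -> legal
(1,4): flips 1 -> legal
(2,0): no bracket -> illegal
(3,4): flips 1 -> legal
(4,0): no bracket -> illegal
(4,4): no bracket -> illegal
(5,0): flips 1 -> legal
(5,1): flips 4 -> legal
(5,2): flips 2 -> legal
(5,3): no bracket -> illegal
(5,4): flips 1 -> legal

Answer: (0,1) (0,2) (1,2) (1,4) (3,4) (5,0) (5,1) (5,2) (5,4)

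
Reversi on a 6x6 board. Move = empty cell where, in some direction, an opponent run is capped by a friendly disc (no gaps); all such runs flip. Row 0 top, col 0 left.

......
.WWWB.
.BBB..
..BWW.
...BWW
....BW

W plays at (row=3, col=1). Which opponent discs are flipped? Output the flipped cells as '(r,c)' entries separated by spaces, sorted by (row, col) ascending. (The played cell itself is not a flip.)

Dir NW: first cell '.' (not opp) -> no flip
Dir N: opp run (2,1) capped by W -> flip
Dir NE: opp run (2,2) capped by W -> flip
Dir W: first cell '.' (not opp) -> no flip
Dir E: opp run (3,2) capped by W -> flip
Dir SW: first cell '.' (not opp) -> no flip
Dir S: first cell '.' (not opp) -> no flip
Dir SE: first cell '.' (not opp) -> no flip

Answer: (2,1) (2,2) (3,2)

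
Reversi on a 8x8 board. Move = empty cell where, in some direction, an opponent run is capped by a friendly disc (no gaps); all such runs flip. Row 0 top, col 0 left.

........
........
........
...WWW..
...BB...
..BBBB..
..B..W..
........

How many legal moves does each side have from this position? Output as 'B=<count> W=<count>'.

-- B to move --
(2,2): flips 1 -> legal
(2,3): flips 1 -> legal
(2,4): flips 1 -> legal
(2,5): flips 1 -> legal
(2,6): flips 1 -> legal
(3,2): no bracket -> illegal
(3,6): no bracket -> illegal
(4,2): no bracket -> illegal
(4,5): no bracket -> illegal
(4,6): no bracket -> illegal
(5,6): no bracket -> illegal
(6,4): no bracket -> illegal
(6,6): no bracket -> illegal
(7,4): no bracket -> illegal
(7,5): flips 1 -> legal
(7,6): flips 1 -> legal
B mobility = 7
-- W to move --
(3,2): flips 2 -> legal
(4,1): no bracket -> illegal
(4,2): no bracket -> illegal
(4,5): flips 1 -> legal
(4,6): no bracket -> illegal
(5,1): no bracket -> illegal
(5,6): no bracket -> illegal
(6,1): flips 2 -> legal
(6,3): flips 2 -> legal
(6,4): flips 2 -> legal
(6,6): flips 2 -> legal
(7,1): flips 3 -> legal
(7,2): no bracket -> illegal
(7,3): no bracket -> illegal
W mobility = 7

Answer: B=7 W=7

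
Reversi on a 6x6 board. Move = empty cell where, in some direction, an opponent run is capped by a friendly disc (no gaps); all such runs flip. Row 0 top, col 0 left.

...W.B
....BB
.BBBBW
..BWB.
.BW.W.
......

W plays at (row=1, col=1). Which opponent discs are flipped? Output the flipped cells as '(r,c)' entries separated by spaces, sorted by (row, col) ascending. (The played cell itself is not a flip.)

Dir NW: first cell '.' (not opp) -> no flip
Dir N: first cell '.' (not opp) -> no flip
Dir NE: first cell '.' (not opp) -> no flip
Dir W: first cell '.' (not opp) -> no flip
Dir E: first cell '.' (not opp) -> no flip
Dir SW: first cell '.' (not opp) -> no flip
Dir S: opp run (2,1), next='.' -> no flip
Dir SE: opp run (2,2) capped by W -> flip

Answer: (2,2)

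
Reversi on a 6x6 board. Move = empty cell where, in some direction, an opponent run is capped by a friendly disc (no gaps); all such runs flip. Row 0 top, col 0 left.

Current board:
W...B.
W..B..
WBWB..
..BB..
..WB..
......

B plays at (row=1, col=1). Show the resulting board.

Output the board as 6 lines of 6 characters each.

Place B at (1,1); scan 8 dirs for brackets.
Dir NW: opp run (0,0), next=edge -> no flip
Dir N: first cell '.' (not opp) -> no flip
Dir NE: first cell '.' (not opp) -> no flip
Dir W: opp run (1,0), next=edge -> no flip
Dir E: first cell '.' (not opp) -> no flip
Dir SW: opp run (2,0), next=edge -> no flip
Dir S: first cell 'B' (not opp) -> no flip
Dir SE: opp run (2,2) capped by B -> flip
All flips: (2,2)

Answer: W...B.
WB.B..
WBBB..
..BB..
..WB..
......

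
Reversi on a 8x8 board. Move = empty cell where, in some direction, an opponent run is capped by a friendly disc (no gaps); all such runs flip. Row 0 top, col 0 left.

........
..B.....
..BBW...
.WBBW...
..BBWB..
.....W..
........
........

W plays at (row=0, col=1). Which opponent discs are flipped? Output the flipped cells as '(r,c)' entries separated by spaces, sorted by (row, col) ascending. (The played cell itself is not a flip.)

Dir NW: edge -> no flip
Dir N: edge -> no flip
Dir NE: edge -> no flip
Dir W: first cell '.' (not opp) -> no flip
Dir E: first cell '.' (not opp) -> no flip
Dir SW: first cell '.' (not opp) -> no flip
Dir S: first cell '.' (not opp) -> no flip
Dir SE: opp run (1,2) (2,3) capped by W -> flip

Answer: (1,2) (2,3)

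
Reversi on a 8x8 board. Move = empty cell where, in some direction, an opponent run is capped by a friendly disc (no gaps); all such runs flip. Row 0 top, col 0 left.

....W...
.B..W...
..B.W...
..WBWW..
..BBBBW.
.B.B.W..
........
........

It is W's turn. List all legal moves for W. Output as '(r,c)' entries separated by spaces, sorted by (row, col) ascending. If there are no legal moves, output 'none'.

(0,0): flips 4 -> legal
(0,1): no bracket -> illegal
(0,2): no bracket -> illegal
(1,0): no bracket -> illegal
(1,2): flips 1 -> legal
(1,3): no bracket -> illegal
(2,0): no bracket -> illegal
(2,1): no bracket -> illegal
(2,3): no bracket -> illegal
(3,1): no bracket -> illegal
(3,6): no bracket -> illegal
(4,0): no bracket -> illegal
(4,1): flips 4 -> legal
(5,0): no bracket -> illegal
(5,2): flips 2 -> legal
(5,4): flips 2 -> legal
(5,6): flips 1 -> legal
(6,0): flips 3 -> legal
(6,1): no bracket -> illegal
(6,2): flips 2 -> legal
(6,3): no bracket -> illegal
(6,4): no bracket -> illegal

Answer: (0,0) (1,2) (4,1) (5,2) (5,4) (5,6) (6,0) (6,2)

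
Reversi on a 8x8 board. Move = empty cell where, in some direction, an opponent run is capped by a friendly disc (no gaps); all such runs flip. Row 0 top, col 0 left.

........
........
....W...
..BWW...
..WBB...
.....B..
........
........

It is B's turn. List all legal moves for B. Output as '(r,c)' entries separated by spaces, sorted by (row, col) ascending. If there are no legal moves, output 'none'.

(1,3): no bracket -> illegal
(1,4): flips 2 -> legal
(1,5): no bracket -> illegal
(2,2): flips 1 -> legal
(2,3): flips 1 -> legal
(2,5): flips 1 -> legal
(3,1): no bracket -> illegal
(3,5): flips 2 -> legal
(4,1): flips 1 -> legal
(4,5): no bracket -> illegal
(5,1): no bracket -> illegal
(5,2): flips 1 -> legal
(5,3): no bracket -> illegal

Answer: (1,4) (2,2) (2,3) (2,5) (3,5) (4,1) (5,2)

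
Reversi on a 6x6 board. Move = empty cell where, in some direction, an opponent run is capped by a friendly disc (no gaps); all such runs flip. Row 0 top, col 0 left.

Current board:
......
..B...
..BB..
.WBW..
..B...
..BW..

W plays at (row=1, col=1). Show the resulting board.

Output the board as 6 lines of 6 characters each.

Place W at (1,1); scan 8 dirs for brackets.
Dir NW: first cell '.' (not opp) -> no flip
Dir N: first cell '.' (not opp) -> no flip
Dir NE: first cell '.' (not opp) -> no flip
Dir W: first cell '.' (not opp) -> no flip
Dir E: opp run (1,2), next='.' -> no flip
Dir SW: first cell '.' (not opp) -> no flip
Dir S: first cell '.' (not opp) -> no flip
Dir SE: opp run (2,2) capped by W -> flip
All flips: (2,2)

Answer: ......
.WB...
..WB..
.WBW..
..B...
..BW..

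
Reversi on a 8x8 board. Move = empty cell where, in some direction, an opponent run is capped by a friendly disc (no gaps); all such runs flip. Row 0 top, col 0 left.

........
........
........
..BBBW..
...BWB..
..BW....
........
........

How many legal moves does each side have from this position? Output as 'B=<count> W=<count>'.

Answer: B=5 W=8

Derivation:
-- B to move --
(2,4): no bracket -> illegal
(2,5): flips 1 -> legal
(2,6): no bracket -> illegal
(3,6): flips 1 -> legal
(4,2): no bracket -> illegal
(4,6): no bracket -> illegal
(5,4): flips 2 -> legal
(5,5): flips 1 -> legal
(6,2): no bracket -> illegal
(6,3): flips 1 -> legal
(6,4): no bracket -> illegal
B mobility = 5
-- W to move --
(2,1): no bracket -> illegal
(2,2): flips 1 -> legal
(2,3): flips 2 -> legal
(2,4): flips 1 -> legal
(2,5): no bracket -> illegal
(3,1): flips 3 -> legal
(3,6): no bracket -> illegal
(4,1): no bracket -> illegal
(4,2): flips 1 -> legal
(4,6): flips 1 -> legal
(5,1): flips 1 -> legal
(5,4): no bracket -> illegal
(5,5): flips 1 -> legal
(5,6): no bracket -> illegal
(6,1): no bracket -> illegal
(6,2): no bracket -> illegal
(6,3): no bracket -> illegal
W mobility = 8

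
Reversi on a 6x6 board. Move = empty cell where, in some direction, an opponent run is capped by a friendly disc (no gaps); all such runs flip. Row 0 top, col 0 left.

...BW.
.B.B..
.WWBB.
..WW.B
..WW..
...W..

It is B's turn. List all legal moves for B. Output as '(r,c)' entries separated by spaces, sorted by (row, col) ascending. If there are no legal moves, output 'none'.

Answer: (0,5) (2,0) (3,1) (4,1) (4,4) (5,1)

Derivation:
(0,5): flips 1 -> legal
(1,0): no bracket -> illegal
(1,2): no bracket -> illegal
(1,4): no bracket -> illegal
(1,5): no bracket -> illegal
(2,0): flips 2 -> legal
(3,0): no bracket -> illegal
(3,1): flips 2 -> legal
(3,4): no bracket -> illegal
(4,1): flips 1 -> legal
(4,4): flips 2 -> legal
(5,1): flips 2 -> legal
(5,2): no bracket -> illegal
(5,4): no bracket -> illegal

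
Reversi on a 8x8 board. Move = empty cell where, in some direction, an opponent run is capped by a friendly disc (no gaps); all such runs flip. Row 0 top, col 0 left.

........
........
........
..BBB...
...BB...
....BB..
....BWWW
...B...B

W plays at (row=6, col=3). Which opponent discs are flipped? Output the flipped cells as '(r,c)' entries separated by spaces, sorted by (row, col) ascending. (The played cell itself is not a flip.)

Answer: (6,4)

Derivation:
Dir NW: first cell '.' (not opp) -> no flip
Dir N: first cell '.' (not opp) -> no flip
Dir NE: opp run (5,4), next='.' -> no flip
Dir W: first cell '.' (not opp) -> no flip
Dir E: opp run (6,4) capped by W -> flip
Dir SW: first cell '.' (not opp) -> no flip
Dir S: opp run (7,3), next=edge -> no flip
Dir SE: first cell '.' (not opp) -> no flip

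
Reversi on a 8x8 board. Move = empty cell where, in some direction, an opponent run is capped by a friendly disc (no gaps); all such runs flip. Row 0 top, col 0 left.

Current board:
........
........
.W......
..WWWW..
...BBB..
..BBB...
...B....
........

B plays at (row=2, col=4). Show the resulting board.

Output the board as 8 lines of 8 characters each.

Answer: ........
........
.W..B...
..WWBW..
...BBB..
..BBB...
...B....
........

Derivation:
Place B at (2,4); scan 8 dirs for brackets.
Dir NW: first cell '.' (not opp) -> no flip
Dir N: first cell '.' (not opp) -> no flip
Dir NE: first cell '.' (not opp) -> no flip
Dir W: first cell '.' (not opp) -> no flip
Dir E: first cell '.' (not opp) -> no flip
Dir SW: opp run (3,3), next='.' -> no flip
Dir S: opp run (3,4) capped by B -> flip
Dir SE: opp run (3,5), next='.' -> no flip
All flips: (3,4)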